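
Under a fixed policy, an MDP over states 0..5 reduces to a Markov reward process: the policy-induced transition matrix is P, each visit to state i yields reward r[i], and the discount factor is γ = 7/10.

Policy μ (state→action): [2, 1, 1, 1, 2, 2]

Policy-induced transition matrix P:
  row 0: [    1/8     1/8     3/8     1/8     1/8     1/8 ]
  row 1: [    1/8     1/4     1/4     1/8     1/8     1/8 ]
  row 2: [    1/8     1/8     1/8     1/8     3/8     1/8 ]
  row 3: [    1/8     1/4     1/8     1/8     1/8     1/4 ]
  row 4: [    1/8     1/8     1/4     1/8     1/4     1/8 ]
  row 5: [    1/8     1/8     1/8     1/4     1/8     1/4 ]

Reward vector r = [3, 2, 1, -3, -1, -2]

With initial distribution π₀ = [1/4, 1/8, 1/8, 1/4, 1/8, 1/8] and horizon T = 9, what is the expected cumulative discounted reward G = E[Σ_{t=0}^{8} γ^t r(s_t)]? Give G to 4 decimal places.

G = -0.0930

t=0: π = [0.2500, 0.1250, 0.1250, 0.2500, 0.1250, 0.1250], E[r] = 0.0000, γ^t·E[r] = 0.000000, running G = 0.000000
t=1: π = [0.1250, 0.1719, 0.2188, 0.1406, 0.1719, 0.1719], E[r] = 0.0000, γ^t·E[r] = 0.000000, running G = 0.000000
t=2: π = [0.1250, 0.1641, 0.1992, 0.1465, 0.2012, 0.1641], E[r] = -0.0664, γ^t·E[r] = -0.032539, running G = -0.032539
t=3: π = [0.1250, 0.1638, 0.2019, 0.1455, 0.2000, 0.1638], E[r] = -0.0596, γ^t·E[r] = -0.020433, running G = -0.052972
t=4: π = [0.1250, 0.1637, 0.2017, 0.1455, 0.2005, 0.1637], E[r] = -0.0602, γ^t·E[r] = -0.014449, running G = -0.067421
t=5: π = [0.1250, 0.1636, 0.2018, 0.1455, 0.2005, 0.1636], E[r] = -0.0601, γ^t·E[r] = -0.010100, running G = -0.077522
t=6: π = [0.1250, 0.1636, 0.2018, 0.1455, 0.2005, 0.1636], E[r] = -0.0601, γ^t·E[r] = -0.007071, running G = -0.084593
t=7: π = [0.1250, 0.1636, 0.2018, 0.1455, 0.2005, 0.1636], E[r] = -0.0601, γ^t·E[r] = -0.004950, running G = -0.089542
t=8: π = [0.1250, 0.1636, 0.2018, 0.1455, 0.2005, 0.1636], E[r] = -0.0601, γ^t·E[r] = -0.003465, running G = -0.093007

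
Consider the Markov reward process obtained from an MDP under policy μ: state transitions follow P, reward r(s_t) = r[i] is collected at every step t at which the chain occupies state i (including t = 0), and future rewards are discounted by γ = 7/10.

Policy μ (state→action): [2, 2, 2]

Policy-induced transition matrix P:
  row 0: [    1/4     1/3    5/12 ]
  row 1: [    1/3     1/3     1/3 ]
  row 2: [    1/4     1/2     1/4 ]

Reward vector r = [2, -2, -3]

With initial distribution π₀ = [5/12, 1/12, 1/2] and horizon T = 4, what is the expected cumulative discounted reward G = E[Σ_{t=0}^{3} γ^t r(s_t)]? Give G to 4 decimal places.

t=0: π = [0.4167, 0.0833, 0.5000], E[r] = -0.8333, γ^t·E[r] = -0.833333, running G = -0.833333
t=1: π = [0.2569, 0.4167, 0.3264], E[r] = -1.2986, γ^t·E[r] = -0.909028, running G = -1.742361
t=2: π = [0.2847, 0.3877, 0.3275], E[r] = -1.1887, γ^t·E[r] = -0.582442, running G = -2.324803
t=3: π = [0.2823, 0.3879, 0.3298], E[r] = -1.2005, γ^t·E[r] = -0.411779, running G = -2.736582

G = -2.7366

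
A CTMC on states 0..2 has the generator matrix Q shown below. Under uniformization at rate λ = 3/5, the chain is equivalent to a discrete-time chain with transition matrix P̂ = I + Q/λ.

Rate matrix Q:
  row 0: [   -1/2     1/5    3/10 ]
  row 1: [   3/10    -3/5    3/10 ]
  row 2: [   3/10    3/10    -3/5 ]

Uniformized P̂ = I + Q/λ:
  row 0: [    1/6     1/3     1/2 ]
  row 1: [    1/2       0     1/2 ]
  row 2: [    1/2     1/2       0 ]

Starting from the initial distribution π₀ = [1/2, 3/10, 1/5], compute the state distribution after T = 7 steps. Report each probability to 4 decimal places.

π = [0.3749, 0.2907, 0.3344]

t=0: π = [0.5000, 0.3000, 0.2000]
t=1: π = [0.3333, 0.2667, 0.4000]
t=2: π = [0.3889, 0.3111, 0.3000]
t=3: π = [0.3704, 0.2796, 0.3500]
t=4: π = [0.3765, 0.2985, 0.3250]
t=5: π = [0.3745, 0.2880, 0.3375]
t=6: π = [0.3752, 0.2936, 0.3313]
t=7: π = [0.3749, 0.2907, 0.3344]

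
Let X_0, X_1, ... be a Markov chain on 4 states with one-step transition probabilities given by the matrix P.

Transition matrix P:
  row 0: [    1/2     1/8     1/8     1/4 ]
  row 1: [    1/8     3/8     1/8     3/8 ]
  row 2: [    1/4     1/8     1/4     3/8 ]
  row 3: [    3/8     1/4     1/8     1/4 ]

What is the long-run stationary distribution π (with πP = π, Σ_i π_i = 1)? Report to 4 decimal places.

π = [0.3465, 0.2158, 0.1429, 0.2948]

Balance equations π_j = Σ_i π_i·P[i][j]:
  π_0 = 1/2·π_0 + 1/8·π_1 + 1/4·π_2 + 3/8·π_3
  π_1 = 1/8·π_0 + 3/8·π_1 + 1/8·π_2 + 1/4·π_3
  π_2 = 1/8·π_0 + 1/8·π_1 + 1/4·π_2 + 1/8·π_3
  normalize: π_0 + π_1 + π_2 + π_3 = 1
Solving the linear system gives exactly π = [114/329, 71/329, 1/7, 97/329].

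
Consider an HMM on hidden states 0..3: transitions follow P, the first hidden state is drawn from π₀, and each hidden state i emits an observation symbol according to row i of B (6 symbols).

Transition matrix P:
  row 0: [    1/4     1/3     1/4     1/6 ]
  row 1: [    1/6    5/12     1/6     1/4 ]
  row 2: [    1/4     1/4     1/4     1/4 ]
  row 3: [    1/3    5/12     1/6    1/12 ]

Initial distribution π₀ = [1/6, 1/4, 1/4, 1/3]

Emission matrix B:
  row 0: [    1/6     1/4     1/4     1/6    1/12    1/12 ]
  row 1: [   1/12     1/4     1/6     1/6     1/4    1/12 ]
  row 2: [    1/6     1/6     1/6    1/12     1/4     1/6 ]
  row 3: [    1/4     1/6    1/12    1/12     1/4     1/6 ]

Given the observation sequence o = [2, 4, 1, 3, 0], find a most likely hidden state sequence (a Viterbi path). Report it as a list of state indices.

path = [1, 1, 1, 1, 3]

t=0: δ = [4.167e-02, 4.167e-02, 4.167e-02, 2.778e-02]  (obs o_0=2)
t=1: δ = [8.681e-04, 4.340e-03, 2.604e-03, 2.604e-03]  ψ = [0, 1, 0, 1]  (obs o_1=4)
t=2: δ = [2.170e-04, 4.521e-04, 1.206e-04, 1.808e-04]  ψ = [3, 1, 1, 1]  (obs o_2=1)
t=3: δ = [1.256e-05, 3.140e-05, 6.279e-06, 9.419e-06]  ψ = [1, 1, 1, 1]  (obs o_3=3)
t=4: δ = [8.721e-07, 1.090e-06, 8.721e-07, 1.962e-06]  ψ = [1, 1, 1, 1]  (obs o_4=0)
backtrack: best end state = 3; path = [1, 1, 1, 1, 3]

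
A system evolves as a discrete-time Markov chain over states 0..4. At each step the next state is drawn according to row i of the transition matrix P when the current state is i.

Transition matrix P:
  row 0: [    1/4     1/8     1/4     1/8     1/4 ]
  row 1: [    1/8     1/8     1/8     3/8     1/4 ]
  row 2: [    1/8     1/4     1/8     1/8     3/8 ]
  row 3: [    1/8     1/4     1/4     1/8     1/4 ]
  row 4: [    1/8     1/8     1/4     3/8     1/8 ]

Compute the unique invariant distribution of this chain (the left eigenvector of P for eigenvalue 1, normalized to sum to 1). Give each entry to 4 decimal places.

π = [0.1429, 0.1792, 0.2023, 0.2310, 0.2447]

Balance equations π_j = Σ_i π_i·P[i][j]:
  π_0 = 1/4·π_0 + 1/8·π_1 + 1/8·π_2 + 1/8·π_3 + 1/8·π_4
  π_1 = 1/8·π_0 + 1/8·π_1 + 1/4·π_2 + 1/4·π_3 + 1/8·π_4
  π_2 = 1/4·π_0 + 1/8·π_1 + 1/8·π_2 + 1/4·π_3 + 1/4·π_4
  π_3 = 1/8·π_0 + 3/8·π_1 + 1/8·π_2 + 1/8·π_3 + 3/8·π_4
  normalize: π_0 + π_1 + π_2 + π_3 + π_4 = 1
Solving the linear system gives exactly π = [1/7, 913/5096, 1031/5096, 1177/5096, 1247/5096].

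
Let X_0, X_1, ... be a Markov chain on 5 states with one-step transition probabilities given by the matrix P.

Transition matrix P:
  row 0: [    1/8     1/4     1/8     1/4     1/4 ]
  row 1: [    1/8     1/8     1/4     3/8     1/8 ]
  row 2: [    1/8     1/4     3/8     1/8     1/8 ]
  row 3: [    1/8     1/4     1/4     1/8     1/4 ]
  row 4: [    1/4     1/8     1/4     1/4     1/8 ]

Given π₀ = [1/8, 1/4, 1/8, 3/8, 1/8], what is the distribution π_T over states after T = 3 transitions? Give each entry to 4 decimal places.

t=0: π = [0.1250, 0.2500, 0.1250, 0.3750, 0.1250]
t=1: π = [0.1406, 0.2031, 0.2500, 0.2188, 0.1875]
t=2: π = [0.1484, 0.2012, 0.2637, 0.2168, 0.1699]
t=3: π = [0.1462, 0.2036, 0.2644, 0.2151, 0.1707]

π = [0.1462, 0.2036, 0.2644, 0.2151, 0.1707]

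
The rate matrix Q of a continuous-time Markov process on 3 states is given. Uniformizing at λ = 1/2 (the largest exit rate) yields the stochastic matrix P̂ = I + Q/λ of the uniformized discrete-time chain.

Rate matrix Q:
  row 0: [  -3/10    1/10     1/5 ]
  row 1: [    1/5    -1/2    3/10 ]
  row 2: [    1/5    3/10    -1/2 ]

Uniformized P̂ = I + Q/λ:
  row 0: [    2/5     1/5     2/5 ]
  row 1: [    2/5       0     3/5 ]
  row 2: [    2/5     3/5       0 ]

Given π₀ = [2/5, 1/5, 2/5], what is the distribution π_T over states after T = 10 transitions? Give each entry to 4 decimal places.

t=0: π = [0.4000, 0.2000, 0.4000]
t=1: π = [0.4000, 0.3200, 0.2800]
t=2: π = [0.4000, 0.2480, 0.3520]
t=3: π = [0.4000, 0.2912, 0.3088]
t=4: π = [0.4000, 0.2653, 0.3347]
t=5: π = [0.4000, 0.2808, 0.3192]
t=6: π = [0.4000, 0.2715, 0.3285]
t=7: π = [0.4000, 0.2771, 0.3229]
t=8: π = [0.4000, 0.2737, 0.3263]
t=9: π = [0.4000, 0.2758, 0.3242]
t=10: π = [0.4000, 0.2745, 0.3255]

π = [0.4000, 0.2745, 0.3255]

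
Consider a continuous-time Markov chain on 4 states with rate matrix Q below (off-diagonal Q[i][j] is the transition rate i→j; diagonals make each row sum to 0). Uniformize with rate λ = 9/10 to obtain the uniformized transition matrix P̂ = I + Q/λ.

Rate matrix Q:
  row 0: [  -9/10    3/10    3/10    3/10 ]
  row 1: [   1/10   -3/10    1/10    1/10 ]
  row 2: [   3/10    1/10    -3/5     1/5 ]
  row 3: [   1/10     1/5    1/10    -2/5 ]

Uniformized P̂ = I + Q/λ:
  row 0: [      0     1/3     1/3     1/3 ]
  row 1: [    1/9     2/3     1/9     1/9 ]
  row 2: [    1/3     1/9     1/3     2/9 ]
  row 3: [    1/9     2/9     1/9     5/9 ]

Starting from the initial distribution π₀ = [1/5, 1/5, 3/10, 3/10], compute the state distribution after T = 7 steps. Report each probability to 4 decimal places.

π = [0.1364, 0.3901, 0.1819, 0.2917]

t=0: π = [0.2000, 0.2000, 0.3000, 0.3000]
t=1: π = [0.1556, 0.3000, 0.2222, 0.3222]
t=2: π = [0.1432, 0.3481, 0.1951, 0.3136]
t=3: π = [0.1385, 0.3712, 0.1863, 0.3040]
t=4: π = [0.1371, 0.3819, 0.1833, 0.2977]
t=5: π = [0.1366, 0.3868, 0.1823, 0.2943]
t=6: π = [0.1364, 0.3891, 0.1820, 0.2925]
t=7: π = [0.1364, 0.3901, 0.1819, 0.2917]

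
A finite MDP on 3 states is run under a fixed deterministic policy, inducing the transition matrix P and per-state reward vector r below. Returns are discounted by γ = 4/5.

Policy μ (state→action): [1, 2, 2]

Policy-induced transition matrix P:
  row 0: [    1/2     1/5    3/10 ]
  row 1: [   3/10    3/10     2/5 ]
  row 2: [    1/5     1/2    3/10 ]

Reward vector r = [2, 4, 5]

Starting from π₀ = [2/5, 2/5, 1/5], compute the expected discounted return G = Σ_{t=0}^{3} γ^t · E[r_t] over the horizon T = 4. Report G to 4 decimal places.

G = 10.5105

t=0: π = [0.4000, 0.4000, 0.2000], E[r] = 3.4000, γ^t·E[r] = 3.400000, running G = 3.400000
t=1: π = [0.3600, 0.3000, 0.3400], E[r] = 3.6200, γ^t·E[r] = 2.896000, running G = 6.296000
t=2: π = [0.3380, 0.3320, 0.3300], E[r] = 3.6540, γ^t·E[r] = 2.338560, running G = 8.634560
t=3: π = [0.3346, 0.3322, 0.3332], E[r] = 3.6640, γ^t·E[r] = 1.875968, running G = 10.510528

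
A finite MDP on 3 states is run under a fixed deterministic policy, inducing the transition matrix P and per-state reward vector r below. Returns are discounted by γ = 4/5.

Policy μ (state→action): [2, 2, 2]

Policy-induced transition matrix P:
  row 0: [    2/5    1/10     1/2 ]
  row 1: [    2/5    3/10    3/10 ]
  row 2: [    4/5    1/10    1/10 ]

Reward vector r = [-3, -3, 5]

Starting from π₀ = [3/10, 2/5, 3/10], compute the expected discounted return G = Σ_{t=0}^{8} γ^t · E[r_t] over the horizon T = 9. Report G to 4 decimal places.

G = -1.7924

t=0: π = [0.3000, 0.4000, 0.3000], E[r] = -0.6000, γ^t·E[r] = -0.600000, running G = -0.600000
t=1: π = [0.5200, 0.1800, 0.3000], E[r] = -0.6000, γ^t·E[r] = -0.480000, running G = -1.080000
t=2: π = [0.5200, 0.1360, 0.3440], E[r] = -0.2480, γ^t·E[r] = -0.158720, running G = -1.238720
t=3: π = [0.5376, 0.1272, 0.3352], E[r] = -0.3184, γ^t·E[r] = -0.163021, running G = -1.401741
t=4: π = [0.5341, 0.1254, 0.3405], E[r] = -0.2762, γ^t·E[r] = -0.113115, running G = -1.514856
t=5: π = [0.5362, 0.1251, 0.3387], E[r] = -0.2902, γ^t·E[r] = -0.095106, running G = -1.609962
t=6: π = [0.5355, 0.1250, 0.3395], E[r] = -0.2840, γ^t·E[r] = -0.074461, running G = -1.684422
t=7: π = [0.5358, 0.1250, 0.3392], E[r] = -0.2864, γ^t·E[r] = -0.060065, running G = -1.744487
t=8: π = [0.5357, 0.1250, 0.3393], E[r] = -0.2854, γ^t·E[r] = -0.047889, running G = -1.792376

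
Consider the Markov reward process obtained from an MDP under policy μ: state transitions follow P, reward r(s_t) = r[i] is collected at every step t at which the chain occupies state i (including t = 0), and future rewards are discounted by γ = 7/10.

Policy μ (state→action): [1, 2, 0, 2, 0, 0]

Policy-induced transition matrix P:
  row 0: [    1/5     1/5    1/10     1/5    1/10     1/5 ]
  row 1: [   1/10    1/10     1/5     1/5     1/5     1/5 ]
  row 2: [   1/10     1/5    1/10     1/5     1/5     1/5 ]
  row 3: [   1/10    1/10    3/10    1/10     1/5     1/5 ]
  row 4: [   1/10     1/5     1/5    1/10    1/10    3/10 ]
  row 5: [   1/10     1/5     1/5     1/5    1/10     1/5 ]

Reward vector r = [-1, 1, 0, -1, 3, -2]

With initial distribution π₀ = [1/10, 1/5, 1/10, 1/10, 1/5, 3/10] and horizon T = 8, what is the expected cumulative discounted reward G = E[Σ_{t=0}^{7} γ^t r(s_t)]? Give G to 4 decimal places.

G = -0.2139

t=0: π = [0.1000, 0.2000, 0.1000, 0.1000, 0.2000, 0.3000], E[r] = 0.0000, γ^t·E[r] = 0.000000, running G = 0.000000
t=1: π = [0.1100, 0.1700, 0.1900, 0.1700, 0.1400, 0.2200], E[r] = -0.1300, γ^t·E[r] = -0.091000, running G = -0.091000
t=2: π = [0.1110, 0.1660, 0.1870, 0.1690, 0.1530, 0.2140], E[r] = -0.0830, γ^t·E[r] = -0.040670, running G = -0.131670
t=3: π = [0.1111, 0.1665, 0.1871, 0.1678, 0.1522, 0.2153], E[r] = -0.0864, γ^t·E[r] = -0.029635, running G = -0.161305
t=4: π = [0.1111, 0.1666, 0.1870, 0.1680, 0.1521, 0.2152], E[r] = -0.0866, γ^t·E[r] = -0.020783, running G = -0.182088
t=5: π = [0.1111, 0.1665, 0.1870, 0.1680, 0.1522, 0.2152], E[r] = -0.0865, γ^t·E[r] = -0.014542, running G = -0.196630
t=6: π = [0.1111, 0.1665, 0.1870, 0.1680, 0.1522, 0.2152], E[r] = -0.0865, γ^t·E[r] = -0.010179, running G = -0.206810
t=7: π = [0.1111, 0.1665, 0.1870, 0.1680, 0.1522, 0.2152], E[r] = -0.0865, γ^t·E[r] = -0.007126, running G = -0.213935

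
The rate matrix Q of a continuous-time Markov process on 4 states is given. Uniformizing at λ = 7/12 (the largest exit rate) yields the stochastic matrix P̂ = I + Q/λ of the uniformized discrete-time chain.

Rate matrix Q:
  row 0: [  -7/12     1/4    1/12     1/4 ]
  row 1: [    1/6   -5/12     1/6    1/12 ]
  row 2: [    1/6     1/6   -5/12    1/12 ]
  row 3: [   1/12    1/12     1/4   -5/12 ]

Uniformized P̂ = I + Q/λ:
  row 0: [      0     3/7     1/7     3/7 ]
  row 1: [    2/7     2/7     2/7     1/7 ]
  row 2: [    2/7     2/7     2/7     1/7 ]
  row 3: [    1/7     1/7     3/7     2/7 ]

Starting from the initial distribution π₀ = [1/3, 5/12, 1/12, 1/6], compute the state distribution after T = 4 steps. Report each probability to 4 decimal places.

t=0: π = [0.3333, 0.4167, 0.0833, 0.1667]
t=1: π = [0.1667, 0.3095, 0.2619, 0.2619]
t=2: π = [0.2007, 0.2721, 0.2993, 0.2279]
t=3: π = [0.1958, 0.2818, 0.2896, 0.2328]
t=4: π = [0.1965, 0.2804, 0.2910, 0.2321]

π = [0.1965, 0.2804, 0.2910, 0.2321]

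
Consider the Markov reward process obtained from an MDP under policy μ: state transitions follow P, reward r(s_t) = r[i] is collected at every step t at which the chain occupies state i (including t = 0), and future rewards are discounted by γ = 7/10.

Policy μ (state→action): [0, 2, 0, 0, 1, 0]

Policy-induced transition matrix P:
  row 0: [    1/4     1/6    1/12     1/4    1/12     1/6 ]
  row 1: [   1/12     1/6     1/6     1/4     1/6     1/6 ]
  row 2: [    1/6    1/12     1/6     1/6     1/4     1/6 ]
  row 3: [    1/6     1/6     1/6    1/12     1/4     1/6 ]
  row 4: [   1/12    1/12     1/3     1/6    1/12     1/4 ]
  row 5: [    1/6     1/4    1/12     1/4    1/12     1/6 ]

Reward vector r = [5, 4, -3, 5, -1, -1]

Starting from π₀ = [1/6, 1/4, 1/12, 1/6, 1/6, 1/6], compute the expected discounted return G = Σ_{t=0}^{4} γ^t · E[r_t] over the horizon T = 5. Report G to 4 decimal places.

t=0: π = [0.1667, 0.2500, 0.0833, 0.1667, 0.1667, 0.1667], E[r] = 2.0833, γ^t·E[r] = 2.083333, running G = 2.083333
t=1: π = [0.1458, 0.1597, 0.1667, 0.2014, 0.1458, 0.1806], E[r] = 1.5486, γ^t·E[r] = 1.084028, running G = 3.167361
t=2: π = [0.1534, 0.1557, 0.1638, 0.1904, 0.1580, 0.1788], E[r] = 1.5133, γ^t·E[r] = 0.741522, running G = 3.908883
t=3: π = [0.1533, 0.1548, 0.1653, 0.1915, 0.1553, 0.1798], E[r] = 1.5117, γ^t·E[r] = 0.518520, running G = 4.427403
t=4: π = [0.1536, 0.1549, 0.1648, 0.1914, 0.1557, 0.1796], E[r] = 1.5149, γ^t·E[r] = 0.363728, running G = 4.791131

G = 4.7911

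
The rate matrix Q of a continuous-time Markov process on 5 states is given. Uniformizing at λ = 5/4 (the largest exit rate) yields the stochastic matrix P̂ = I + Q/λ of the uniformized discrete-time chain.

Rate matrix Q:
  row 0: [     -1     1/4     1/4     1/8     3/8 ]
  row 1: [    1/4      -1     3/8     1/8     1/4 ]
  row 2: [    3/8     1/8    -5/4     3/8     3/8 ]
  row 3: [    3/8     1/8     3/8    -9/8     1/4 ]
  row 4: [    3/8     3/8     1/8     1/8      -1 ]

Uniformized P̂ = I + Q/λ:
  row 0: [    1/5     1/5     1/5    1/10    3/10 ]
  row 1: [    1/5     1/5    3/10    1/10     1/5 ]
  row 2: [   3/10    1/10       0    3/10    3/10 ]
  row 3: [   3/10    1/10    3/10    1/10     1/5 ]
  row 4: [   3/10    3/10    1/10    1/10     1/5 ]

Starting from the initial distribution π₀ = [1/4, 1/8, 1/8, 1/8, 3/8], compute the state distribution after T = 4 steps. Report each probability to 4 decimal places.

π = [0.2552, 0.1935, 0.1740, 0.1346, 0.2428]

t=0: π = [0.2500, 0.1250, 0.1250, 0.1250, 0.3750]
t=1: π = [0.2625, 0.2125, 0.1625, 0.1250, 0.2375]
t=2: π = [0.2525, 0.1950, 0.1775, 0.1325, 0.2425]
t=3: π = [0.2553, 0.1933, 0.1730, 0.1355, 0.2430]
t=4: π = [0.2552, 0.1935, 0.1740, 0.1346, 0.2428]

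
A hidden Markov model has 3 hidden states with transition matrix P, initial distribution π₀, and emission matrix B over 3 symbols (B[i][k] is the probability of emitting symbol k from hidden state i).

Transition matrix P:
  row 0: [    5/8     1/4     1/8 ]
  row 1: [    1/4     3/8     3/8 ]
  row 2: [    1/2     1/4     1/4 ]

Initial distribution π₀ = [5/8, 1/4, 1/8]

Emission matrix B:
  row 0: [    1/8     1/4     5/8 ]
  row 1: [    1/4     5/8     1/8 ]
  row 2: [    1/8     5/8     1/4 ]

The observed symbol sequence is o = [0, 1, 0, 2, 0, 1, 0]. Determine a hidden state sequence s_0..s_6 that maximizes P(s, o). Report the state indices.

path = [0, 0, 0, 0, 1, 1, 1]

t=0: δ = [7.812e-02, 6.250e-02, 1.562e-02]  (obs o_0=0)
t=1: δ = [1.221e-02, 1.465e-02, 1.465e-02]  ψ = [0, 1, 1]  (obs o_1=1)
t=2: δ = [9.537e-04, 1.373e-03, 6.866e-04]  ψ = [0, 1, 1]  (obs o_2=0)
t=3: δ = [3.725e-04, 6.437e-05, 1.287e-04]  ψ = [0, 1, 1]  (obs o_3=2)
t=4: δ = [2.910e-05, 2.328e-05, 5.821e-06]  ψ = [0, 0, 0]  (obs o_4=0)
t=5: δ = [4.547e-06, 5.457e-06, 5.457e-06]  ψ = [0, 1, 1]  (obs o_5=1)
t=6: δ = [3.553e-07, 5.116e-07, 2.558e-07]  ψ = [0, 1, 1]  (obs o_6=0)
backtrack: best end state = 1; path = [0, 0, 0, 0, 1, 1, 1]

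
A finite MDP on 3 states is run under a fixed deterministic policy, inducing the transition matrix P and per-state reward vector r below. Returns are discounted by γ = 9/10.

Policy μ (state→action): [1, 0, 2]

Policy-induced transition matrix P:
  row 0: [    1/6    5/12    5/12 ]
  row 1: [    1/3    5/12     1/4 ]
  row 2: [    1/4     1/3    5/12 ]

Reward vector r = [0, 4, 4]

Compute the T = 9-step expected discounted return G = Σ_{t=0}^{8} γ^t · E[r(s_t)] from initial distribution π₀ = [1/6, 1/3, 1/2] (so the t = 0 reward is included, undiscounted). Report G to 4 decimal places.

t=0: π = [0.1667, 0.3333, 0.5000], E[r] = 3.3333, γ^t·E[r] = 3.333333, running G = 3.333333
t=1: π = [0.2639, 0.3750, 0.3611], E[r] = 2.9444, γ^t·E[r] = 2.650000, running G = 5.983333
t=2: π = [0.2593, 0.3866, 0.3542], E[r] = 2.9630, γ^t·E[r] = 2.400000, running G = 8.383333
t=3: π = [0.2606, 0.3872, 0.3522], E[r] = 2.9576, γ^t·E[r] = 2.156063, running G = 10.539396
t=4: π = [0.2605, 0.3873, 0.3521], E[r] = 2.9578, γ^t·E[r] = 1.940625, running G = 12.480021
t=5: π = [0.2606, 0.3873, 0.3521], E[r] = 2.9577, γ^t·E[r] = 1.746518, running G = 14.226539
t=6: π = [0.2606, 0.3873, 0.3521], E[r] = 2.9577, γ^t·E[r] = 1.571868, running G = 15.798407
t=7: π = [0.2606, 0.3873, 0.3521], E[r] = 2.9577, γ^t·E[r] = 1.414681, running G = 17.213088
t=8: π = [0.2606, 0.3873, 0.3521], E[r] = 2.9577, γ^t·E[r] = 1.273213, running G = 18.486301

G = 18.4863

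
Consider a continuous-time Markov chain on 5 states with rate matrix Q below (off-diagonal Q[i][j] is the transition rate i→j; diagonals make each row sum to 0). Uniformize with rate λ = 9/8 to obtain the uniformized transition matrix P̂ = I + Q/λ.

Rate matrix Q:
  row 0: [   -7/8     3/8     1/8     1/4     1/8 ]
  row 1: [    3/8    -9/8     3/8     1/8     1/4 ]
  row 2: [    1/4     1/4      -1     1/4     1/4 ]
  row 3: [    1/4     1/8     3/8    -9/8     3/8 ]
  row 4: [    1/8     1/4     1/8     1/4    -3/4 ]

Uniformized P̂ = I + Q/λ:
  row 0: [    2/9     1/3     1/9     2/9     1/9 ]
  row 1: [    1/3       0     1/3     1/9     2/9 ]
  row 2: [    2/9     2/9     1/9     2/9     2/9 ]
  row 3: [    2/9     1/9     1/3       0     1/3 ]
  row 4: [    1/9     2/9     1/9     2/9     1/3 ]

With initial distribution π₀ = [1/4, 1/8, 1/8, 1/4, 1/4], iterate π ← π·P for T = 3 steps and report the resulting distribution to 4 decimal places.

π = [0.2157, 0.1866, 0.1893, 0.1646, 0.2438]

t=0: π = [0.2500, 0.1250, 0.1250, 0.2500, 0.2500]
t=1: π = [0.2083, 0.1944, 0.1944, 0.1528, 0.2500]
t=2: π = [0.2160, 0.1852, 0.1883, 0.1667, 0.2438]
t=3: π = [0.2157, 0.1866, 0.1893, 0.1646, 0.2438]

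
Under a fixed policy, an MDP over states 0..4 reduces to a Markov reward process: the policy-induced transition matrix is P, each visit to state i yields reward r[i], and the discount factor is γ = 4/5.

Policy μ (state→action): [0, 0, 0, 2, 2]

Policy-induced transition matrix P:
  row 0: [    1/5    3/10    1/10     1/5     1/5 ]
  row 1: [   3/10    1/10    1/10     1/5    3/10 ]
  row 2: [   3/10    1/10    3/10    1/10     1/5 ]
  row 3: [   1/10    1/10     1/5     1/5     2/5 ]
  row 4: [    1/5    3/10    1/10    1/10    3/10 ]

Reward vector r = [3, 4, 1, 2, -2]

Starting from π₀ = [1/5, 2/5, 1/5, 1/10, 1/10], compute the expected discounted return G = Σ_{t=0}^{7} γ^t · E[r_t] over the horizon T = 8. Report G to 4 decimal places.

G = 6.6782

t=0: π = [0.2000, 0.4000, 0.2000, 0.1000, 0.1000], E[r] = 2.4000, γ^t·E[r] = 2.400000, running G = 2.400000
t=1: π = [0.2500, 0.1600, 0.1500, 0.1700, 0.2700], E[r] = 1.3400, γ^t·E[r] = 1.072000, running G = 3.472000
t=2: π = [0.2140, 0.2040, 0.1470, 0.1580, 0.2770], E[r] = 1.3670, γ^t·E[r] = 0.874880, running G = 4.346880
t=3: π = [0.2193, 0.1982, 0.1452, 0.1576, 0.2797], E[r] = 1.3517, γ^t·E[r] = 0.692070, running G = 5.038950
t=4: π = [0.2186, 0.1998, 0.1448, 0.1575, 0.2793], E[r] = 1.3561, γ^t·E[r] = 0.555475, running G = 5.594425
t=5: π = [0.2187, 0.1996, 0.1447, 0.1576, 0.2794], E[r] = 1.3555, γ^t·E[r] = 0.444171, running G = 6.038596
t=6: π = [0.2187, 0.1996, 0.1447, 0.1576, 0.2794], E[r] = 1.3556, γ^t·E[r] = 0.355349, running G = 6.393946
t=7: π = [0.2187, 0.1996, 0.1447, 0.1576, 0.2794], E[r] = 1.3555, γ^t·E[r] = 0.284274, running G = 6.678219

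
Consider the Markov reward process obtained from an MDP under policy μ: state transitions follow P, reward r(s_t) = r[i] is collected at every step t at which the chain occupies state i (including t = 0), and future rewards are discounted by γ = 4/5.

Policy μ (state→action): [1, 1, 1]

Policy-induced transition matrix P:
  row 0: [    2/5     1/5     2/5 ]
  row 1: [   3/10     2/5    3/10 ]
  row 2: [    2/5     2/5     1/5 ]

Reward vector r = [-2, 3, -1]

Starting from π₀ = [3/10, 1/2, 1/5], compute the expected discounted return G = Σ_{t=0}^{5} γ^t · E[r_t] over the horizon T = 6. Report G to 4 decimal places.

G = 0.6029

t=0: π = [0.3000, 0.5000, 0.2000], E[r] = 0.7000, γ^t·E[r] = 0.700000, running G = 0.700000
t=1: π = [0.3500, 0.3400, 0.3100], E[r] = 0.0100, γ^t·E[r] = 0.008000, running G = 0.708000
t=2: π = [0.3660, 0.3300, 0.3040], E[r] = -0.0460, γ^t·E[r] = -0.029440, running G = 0.678560
t=3: π = [0.3670, 0.3268, 0.3062], E[r] = -0.0598, γ^t·E[r] = -0.030618, running G = 0.647942
t=4: π = [0.3673, 0.3266, 0.3061], E[r] = -0.0609, γ^t·E[r] = -0.024953, running G = 0.622990
t=5: π = [0.3673, 0.3265, 0.3061], E[r] = -0.0612, γ^t·E[r] = -0.020053, running G = 0.602937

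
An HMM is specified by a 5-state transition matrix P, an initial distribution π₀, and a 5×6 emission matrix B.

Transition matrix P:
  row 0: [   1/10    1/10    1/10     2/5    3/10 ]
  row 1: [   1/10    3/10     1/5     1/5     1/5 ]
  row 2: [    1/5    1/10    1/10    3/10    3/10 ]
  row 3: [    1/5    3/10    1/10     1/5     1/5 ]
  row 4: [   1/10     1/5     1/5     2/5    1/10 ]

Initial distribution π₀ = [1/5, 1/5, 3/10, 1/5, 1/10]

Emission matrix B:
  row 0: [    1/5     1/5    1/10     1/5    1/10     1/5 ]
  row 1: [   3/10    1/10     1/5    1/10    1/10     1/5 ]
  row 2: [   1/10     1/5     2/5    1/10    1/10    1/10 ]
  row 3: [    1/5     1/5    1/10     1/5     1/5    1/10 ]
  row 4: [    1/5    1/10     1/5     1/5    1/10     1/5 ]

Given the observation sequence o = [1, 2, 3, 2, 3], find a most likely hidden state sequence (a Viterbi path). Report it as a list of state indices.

path = [2, 4, 3, 4, 3]

t=0: δ = [4.000e-02, 2.000e-02, 6.000e-02, 4.000e-02, 1.000e-02]  (obs o_0=1)
t=1: δ = [1.200e-03, 2.400e-03, 2.400e-03, 1.800e-03, 3.600e-03]  ψ = [2, 3, 2, 2, 2]  (obs o_1=2)
t=2: δ = [9.600e-05, 7.200e-05, 7.200e-05, 2.880e-04, 1.440e-04]  ψ = [2, 1, 4, 4, 2]  (obs o_2=3)
t=3: δ = [5.760e-06, 1.728e-05, 1.152e-05, 5.760e-06, 1.152e-05]  ψ = [3, 3, 3, 3, 3]  (obs o_3=2)
t=4: δ = [4.608e-07, 5.184e-07, 3.456e-07, 9.216e-07, 6.912e-07]  ψ = [2, 1, 1, 4, 1]  (obs o_4=3)
backtrack: best end state = 3; path = [2, 4, 3, 4, 3]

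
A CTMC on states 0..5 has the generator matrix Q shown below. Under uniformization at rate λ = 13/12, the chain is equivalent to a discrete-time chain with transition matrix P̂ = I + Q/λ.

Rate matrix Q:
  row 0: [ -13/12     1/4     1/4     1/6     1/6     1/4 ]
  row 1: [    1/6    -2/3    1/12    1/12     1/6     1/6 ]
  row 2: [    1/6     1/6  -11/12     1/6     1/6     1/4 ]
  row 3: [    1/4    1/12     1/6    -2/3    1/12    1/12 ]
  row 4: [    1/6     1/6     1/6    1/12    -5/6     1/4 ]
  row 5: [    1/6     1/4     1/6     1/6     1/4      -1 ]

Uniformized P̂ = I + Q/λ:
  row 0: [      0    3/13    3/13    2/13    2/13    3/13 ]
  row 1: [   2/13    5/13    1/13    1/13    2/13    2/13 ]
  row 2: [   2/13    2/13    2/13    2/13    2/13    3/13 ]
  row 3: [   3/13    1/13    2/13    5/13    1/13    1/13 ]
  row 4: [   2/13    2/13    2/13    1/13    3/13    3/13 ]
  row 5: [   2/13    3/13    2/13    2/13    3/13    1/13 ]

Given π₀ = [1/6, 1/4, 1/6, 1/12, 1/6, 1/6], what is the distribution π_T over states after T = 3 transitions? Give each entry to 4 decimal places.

t=0: π = [0.1667, 0.2500, 0.1667, 0.0833, 0.1667, 0.1667]
t=1: π = [0.1346, 0.2308, 0.1474, 0.1410, 0.1731, 0.1731]
t=2: π = [0.1440, 0.2199, 0.1464, 0.1553, 0.1696, 0.1647]
t=3: π = [0.1436, 0.2164, 0.1480, 0.1597, 0.1676, 0.1646]

π = [0.1436, 0.2164, 0.1480, 0.1597, 0.1676, 0.1646]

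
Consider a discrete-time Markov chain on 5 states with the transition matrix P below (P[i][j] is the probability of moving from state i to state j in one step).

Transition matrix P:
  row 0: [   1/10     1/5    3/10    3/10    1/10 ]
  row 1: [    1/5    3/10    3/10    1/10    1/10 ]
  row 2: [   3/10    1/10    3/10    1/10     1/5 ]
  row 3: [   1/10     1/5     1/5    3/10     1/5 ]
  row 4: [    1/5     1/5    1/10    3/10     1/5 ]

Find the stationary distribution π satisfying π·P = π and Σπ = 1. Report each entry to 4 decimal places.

Balance equations π_j = Σ_i π_i·P[i][j]:
  π_0 = 1/10·π_0 + 1/5·π_1 + 3/10·π_2 + 1/10·π_3 + 1/5·π_4
  π_1 = 1/5·π_0 + 3/10·π_1 + 1/10·π_2 + 1/5·π_3 + 1/5·π_4
  π_2 = 3/10·π_0 + 3/10·π_1 + 3/10·π_2 + 1/5·π_3 + 1/10·π_4
  π_3 = 3/10·π_0 + 1/10·π_1 + 1/10·π_2 + 3/10·π_3 + 3/10·π_4
  normalize: π_0 + π_1 + π_2 + π_3 + π_4 = 1
Solving the linear system gives exactly π = [1499/8104, 1579/8104, 1997/8104, 429/2026, 1313/8104].

π = [0.1850, 0.1948, 0.2464, 0.2117, 0.1620]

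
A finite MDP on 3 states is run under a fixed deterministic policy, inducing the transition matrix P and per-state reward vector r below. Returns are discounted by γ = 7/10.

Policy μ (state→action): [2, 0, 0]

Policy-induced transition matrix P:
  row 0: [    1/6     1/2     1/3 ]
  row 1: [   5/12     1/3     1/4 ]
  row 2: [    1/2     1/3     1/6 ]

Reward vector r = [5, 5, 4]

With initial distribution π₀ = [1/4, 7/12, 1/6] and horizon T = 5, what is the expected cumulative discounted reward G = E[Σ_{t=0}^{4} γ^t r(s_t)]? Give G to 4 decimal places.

G = 13.2418

t=0: π = [0.2500, 0.5833, 0.1667], E[r] = 4.8333, γ^t·E[r] = 4.833333, running G = 4.833333
t=1: π = [0.3681, 0.3750, 0.2569], E[r] = 4.7431, γ^t·E[r] = 3.320139, running G = 8.153472
t=2: π = [0.3461, 0.3947, 0.2593], E[r] = 4.7407, γ^t·E[r] = 2.322963, running G = 10.476435
t=3: π = [0.3518, 0.3910, 0.2572], E[r] = 4.7428, γ^t·E[r] = 1.626769, running G = 12.103204
t=4: π = [0.3502, 0.3920, 0.2579], E[r] = 4.7421, γ^t·E[r] = 1.138584, running G = 13.241788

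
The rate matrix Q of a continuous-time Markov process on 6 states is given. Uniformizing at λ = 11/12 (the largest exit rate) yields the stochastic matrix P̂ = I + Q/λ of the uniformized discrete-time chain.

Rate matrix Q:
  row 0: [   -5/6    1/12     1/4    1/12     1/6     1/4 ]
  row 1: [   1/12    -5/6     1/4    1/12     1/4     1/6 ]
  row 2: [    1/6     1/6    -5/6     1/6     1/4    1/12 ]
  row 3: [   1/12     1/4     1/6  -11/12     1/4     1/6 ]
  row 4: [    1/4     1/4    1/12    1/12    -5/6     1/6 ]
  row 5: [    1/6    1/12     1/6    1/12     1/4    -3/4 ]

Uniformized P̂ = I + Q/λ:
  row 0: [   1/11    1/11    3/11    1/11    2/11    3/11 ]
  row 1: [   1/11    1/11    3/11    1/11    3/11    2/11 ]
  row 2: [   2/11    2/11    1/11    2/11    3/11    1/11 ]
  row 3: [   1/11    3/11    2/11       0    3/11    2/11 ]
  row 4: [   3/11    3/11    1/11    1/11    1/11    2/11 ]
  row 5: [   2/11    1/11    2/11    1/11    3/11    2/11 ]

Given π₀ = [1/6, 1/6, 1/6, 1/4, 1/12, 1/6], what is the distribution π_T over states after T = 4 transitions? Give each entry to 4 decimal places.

t=0: π = [0.1667, 0.1667, 0.1667, 0.2500, 0.0833, 0.1667]
t=1: π = [0.1364, 0.1667, 0.1894, 0.0833, 0.2424, 0.1818]
t=2: π = [0.1687, 0.1674, 0.1701, 0.1006, 0.2163, 0.1770]
t=3: π = [0.1618, 0.1640, 0.1772, 0.0972, 0.2181, 0.1817]
t=4: π = [0.1632, 0.1644, 0.1755, 0.0982, 0.2184, 0.1804]

π = [0.1632, 0.1644, 0.1755, 0.0982, 0.2184, 0.1804]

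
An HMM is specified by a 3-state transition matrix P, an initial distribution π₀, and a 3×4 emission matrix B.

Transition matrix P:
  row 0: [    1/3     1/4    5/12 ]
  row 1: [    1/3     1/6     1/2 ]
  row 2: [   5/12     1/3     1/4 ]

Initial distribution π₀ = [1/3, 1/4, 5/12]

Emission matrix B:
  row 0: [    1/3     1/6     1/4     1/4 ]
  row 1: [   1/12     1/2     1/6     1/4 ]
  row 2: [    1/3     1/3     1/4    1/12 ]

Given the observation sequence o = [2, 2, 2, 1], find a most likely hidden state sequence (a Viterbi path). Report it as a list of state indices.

path = [2, 0, 2, 1]

t=0: δ = [8.333e-02, 4.167e-02, 1.042e-01]  (obs o_0=2)
t=1: δ = [1.085e-02, 5.787e-03, 8.681e-03]  ψ = [2, 2, 0]  (obs o_1=2)
t=2: δ = [9.042e-04, 4.823e-04, 1.130e-03]  ψ = [0, 2, 0]  (obs o_2=2)
t=3: δ = [7.849e-05, 1.884e-04, 1.256e-04]  ψ = [2, 2, 0]  (obs o_3=1)
backtrack: best end state = 1; path = [2, 0, 2, 1]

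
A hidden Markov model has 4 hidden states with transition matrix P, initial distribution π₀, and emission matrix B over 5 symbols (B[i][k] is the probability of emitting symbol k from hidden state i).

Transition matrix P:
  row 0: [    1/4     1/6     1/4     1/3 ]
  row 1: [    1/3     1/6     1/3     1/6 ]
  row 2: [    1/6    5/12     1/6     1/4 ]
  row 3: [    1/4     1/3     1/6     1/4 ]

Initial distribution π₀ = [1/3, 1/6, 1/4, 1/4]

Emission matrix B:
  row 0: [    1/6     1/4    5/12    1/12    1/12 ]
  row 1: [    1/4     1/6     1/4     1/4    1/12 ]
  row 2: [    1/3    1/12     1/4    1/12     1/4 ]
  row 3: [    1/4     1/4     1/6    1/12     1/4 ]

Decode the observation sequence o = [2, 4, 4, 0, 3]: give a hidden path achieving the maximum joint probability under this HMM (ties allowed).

path = [0, 3, 3, 2, 1]

t=0: δ = [1.389e-01, 4.167e-02, 6.250e-02, 4.167e-02]  (obs o_0=2)
t=1: δ = [2.894e-03, 2.170e-03, 8.681e-03, 1.157e-02]  ψ = [0, 2, 0, 0]  (obs o_1=4)
t=2: δ = [2.411e-04, 3.215e-04, 4.823e-04, 7.234e-04]  ψ = [3, 3, 3, 3]  (obs o_2=4)
t=3: δ = [3.014e-05, 6.028e-05, 4.019e-05, 4.521e-05]  ψ = [3, 3, 3, 3]  (obs o_3=0)
t=4: δ = [1.674e-06, 4.186e-06, 1.674e-06, 9.419e-07]  ψ = [1, 2, 1, 3]  (obs o_4=3)
backtrack: best end state = 1; path = [0, 3, 3, 2, 1]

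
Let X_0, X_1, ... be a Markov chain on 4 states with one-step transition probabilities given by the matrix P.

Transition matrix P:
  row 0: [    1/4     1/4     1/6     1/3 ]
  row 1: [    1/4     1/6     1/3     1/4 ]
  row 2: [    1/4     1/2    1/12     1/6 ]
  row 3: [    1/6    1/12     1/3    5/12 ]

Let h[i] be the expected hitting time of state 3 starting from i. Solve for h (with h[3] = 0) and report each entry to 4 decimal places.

First-step conditioning: h[3] = 0; for i ≠ 3, h[i] = 1 + Σ_k P[i][k]·h[k].
  h[0] = 1 + 1/4·h[0] + 1/4·h[1] + 1/6·h[2]
  h[1] = 1 + 1/4·h[0] + 1/6·h[1] + 1/3·h[2]
  h[2] = 1 + 1/4·h[0] + 1/2·h[1] + 1/12·h[2]
Solving the 3×3 linear system over states ≠ 3 gives exactly h = [652/181, 720/181, 768/181, 0] (h[3] = 0 is the target).

h = [3.6022, 3.9779, 4.2431, 0.0000]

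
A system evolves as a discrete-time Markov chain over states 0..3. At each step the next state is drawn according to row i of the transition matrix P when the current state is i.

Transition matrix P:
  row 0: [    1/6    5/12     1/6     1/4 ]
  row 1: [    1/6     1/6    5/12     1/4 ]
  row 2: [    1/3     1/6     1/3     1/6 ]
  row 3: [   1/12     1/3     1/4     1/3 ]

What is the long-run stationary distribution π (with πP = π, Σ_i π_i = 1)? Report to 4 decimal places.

π = [0.1965, 0.2567, 0.3015, 0.2453]

Balance equations π_j = Σ_i π_i·P[i][j]:
  π_0 = 1/6·π_0 + 1/6·π_1 + 1/3·π_2 + 1/12·π_3
  π_1 = 5/12·π_0 + 1/6·π_1 + 1/6·π_2 + 1/3·π_3
  π_2 = 1/6·π_0 + 5/12·π_1 + 1/3·π_2 + 1/4·π_3
  normalize: π_0 + π_1 + π_2 + π_3 = 1
Solving the linear system gives exactly π = [346/1761, 452/1761, 177/587, 144/587].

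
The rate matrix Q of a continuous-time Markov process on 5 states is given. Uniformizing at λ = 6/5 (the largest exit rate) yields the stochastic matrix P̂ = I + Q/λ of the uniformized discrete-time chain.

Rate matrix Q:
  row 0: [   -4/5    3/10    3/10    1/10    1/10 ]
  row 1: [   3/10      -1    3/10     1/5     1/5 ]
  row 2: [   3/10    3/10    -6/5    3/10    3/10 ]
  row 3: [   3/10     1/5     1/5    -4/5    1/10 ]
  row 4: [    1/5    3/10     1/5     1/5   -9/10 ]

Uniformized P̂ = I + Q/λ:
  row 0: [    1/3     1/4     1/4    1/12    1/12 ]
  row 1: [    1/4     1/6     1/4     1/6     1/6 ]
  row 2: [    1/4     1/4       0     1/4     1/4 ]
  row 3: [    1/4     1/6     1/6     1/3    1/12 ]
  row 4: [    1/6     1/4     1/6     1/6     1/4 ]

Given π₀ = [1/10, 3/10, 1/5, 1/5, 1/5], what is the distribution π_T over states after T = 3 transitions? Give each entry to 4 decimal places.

t=0: π = [0.1000, 0.3000, 0.2000, 0.2000, 0.2000]
t=1: π = [0.2417, 0.2083, 0.1667, 0.2083, 0.1750]
t=2: π = [0.2556, 0.2153, 0.1764, 0.1951, 0.1576]
t=3: π = [0.2582, 0.2158, 0.1765, 0.1926, 0.1569]

π = [0.2582, 0.2158, 0.1765, 0.1926, 0.1569]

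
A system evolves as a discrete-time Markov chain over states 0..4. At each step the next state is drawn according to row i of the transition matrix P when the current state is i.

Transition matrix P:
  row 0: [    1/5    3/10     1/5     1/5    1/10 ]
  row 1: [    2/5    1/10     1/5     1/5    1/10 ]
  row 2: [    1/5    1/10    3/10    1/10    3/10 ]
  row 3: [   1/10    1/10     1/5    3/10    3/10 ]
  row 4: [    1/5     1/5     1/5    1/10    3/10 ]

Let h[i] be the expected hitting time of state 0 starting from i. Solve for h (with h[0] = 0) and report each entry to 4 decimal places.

h = [0.0000, 3.8609, 4.7304, 5.3217, 4.6435]

First-step conditioning: h[0] = 0; for i ≠ 0, h[i] = 1 + Σ_k P[i][k]·h[k].
  h[1] = 1 + 1/10·h[1] + 1/5·h[2] + 1/5·h[3] + 1/10·h[4]
  h[2] = 1 + 1/10·h[1] + 3/10·h[2] + 1/10·h[3] + 3/10·h[4]
  h[3] = 1 + 1/10·h[1] + 1/5·h[2] + 3/10·h[3] + 3/10·h[4]
  h[4] = 1 + 1/5·h[1] + 1/5·h[2] + 1/10·h[3] + 3/10·h[4]
Solving the 4×4 linear system over states ≠ 0 gives exactly h = [0, 444/115, 544/115, 612/115, 534/115] (h[0] = 0 is the target).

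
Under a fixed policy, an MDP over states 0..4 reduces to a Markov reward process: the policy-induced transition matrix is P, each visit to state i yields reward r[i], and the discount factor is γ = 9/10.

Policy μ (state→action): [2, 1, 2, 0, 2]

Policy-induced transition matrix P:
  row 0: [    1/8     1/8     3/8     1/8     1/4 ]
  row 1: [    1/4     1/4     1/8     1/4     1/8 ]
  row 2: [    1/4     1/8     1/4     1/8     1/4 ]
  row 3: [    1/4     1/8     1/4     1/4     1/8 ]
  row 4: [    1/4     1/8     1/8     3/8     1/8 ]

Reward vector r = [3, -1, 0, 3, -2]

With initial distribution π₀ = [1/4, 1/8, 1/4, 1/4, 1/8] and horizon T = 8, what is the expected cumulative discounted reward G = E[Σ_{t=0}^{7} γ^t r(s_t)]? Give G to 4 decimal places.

G = 4.8542

t=0: π = [0.2500, 0.1250, 0.2500, 0.2500, 0.1250], E[r] = 1.1250, γ^t·E[r] = 1.125000, running G = 1.125000
t=1: π = [0.2188, 0.1406, 0.2500, 0.2031, 0.1875], E[r] = 0.7500, γ^t·E[r] = 0.675000, running G = 1.800000
t=2: π = [0.2227, 0.1426, 0.2363, 0.2148, 0.1836], E[r] = 0.8027, γ^t·E[r] = 0.650215, running G = 2.450215
t=3: π = [0.2222, 0.1428, 0.2371, 0.2156, 0.1824], E[r] = 0.8057, γ^t·E[r] = 0.587329, running G = 3.037544
t=4: π = [0.2222, 0.1429, 0.2371, 0.2154, 0.1824], E[r] = 0.8052, γ^t·E[r] = 0.528296, running G = 3.565840
t=5: π = [0.2222, 0.1429, 0.2371, 0.2154, 0.1824], E[r] = 0.8051, γ^t·E[r] = 0.475412, running G = 4.041252
t=6: π = [0.2222, 0.1429, 0.2371, 0.2154, 0.1824], E[r] = 0.8051, γ^t·E[r] = 0.427878, running G = 4.469130
t=7: π = [0.2222, 0.1429, 0.2371, 0.2154, 0.1824], E[r] = 0.8051, γ^t·E[r] = 0.385090, running G = 4.854220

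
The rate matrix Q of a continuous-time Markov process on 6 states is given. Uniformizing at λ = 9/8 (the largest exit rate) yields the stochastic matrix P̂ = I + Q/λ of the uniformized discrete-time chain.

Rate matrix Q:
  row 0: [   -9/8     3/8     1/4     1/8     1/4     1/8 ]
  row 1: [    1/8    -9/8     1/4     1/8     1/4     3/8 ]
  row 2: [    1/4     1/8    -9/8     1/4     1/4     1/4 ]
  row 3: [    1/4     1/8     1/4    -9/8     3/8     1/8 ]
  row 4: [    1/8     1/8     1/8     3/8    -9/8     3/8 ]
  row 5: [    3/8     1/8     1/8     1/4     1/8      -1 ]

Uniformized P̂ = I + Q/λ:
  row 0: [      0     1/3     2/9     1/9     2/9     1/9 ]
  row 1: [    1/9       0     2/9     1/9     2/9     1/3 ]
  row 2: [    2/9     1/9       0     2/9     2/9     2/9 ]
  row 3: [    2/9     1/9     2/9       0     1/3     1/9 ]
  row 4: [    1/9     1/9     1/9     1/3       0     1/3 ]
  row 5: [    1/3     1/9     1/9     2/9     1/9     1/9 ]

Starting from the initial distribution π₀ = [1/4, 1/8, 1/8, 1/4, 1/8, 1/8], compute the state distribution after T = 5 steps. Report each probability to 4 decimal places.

π = [0.1715, 0.1338, 0.1475, 0.1704, 0.1794, 0.1974]

t=0: π = [0.2500, 0.1250, 0.1250, 0.2500, 0.1250, 0.1250]
t=1: π = [0.1528, 0.1528, 0.1667, 0.1389, 0.2083, 0.1806]
t=2: π = [0.1682, 0.1281, 0.1420, 0.1806, 0.1713, 0.2099]
t=3: π = [0.1749, 0.1343, 0.1483, 0.1682, 0.1809, 0.1934]
t=4: π = [0.1698, 0.1351, 0.1477, 0.1706, 0.1792, 0.1976]
t=5: π = [0.1715, 0.1338, 0.1475, 0.1704, 0.1794, 0.1974]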